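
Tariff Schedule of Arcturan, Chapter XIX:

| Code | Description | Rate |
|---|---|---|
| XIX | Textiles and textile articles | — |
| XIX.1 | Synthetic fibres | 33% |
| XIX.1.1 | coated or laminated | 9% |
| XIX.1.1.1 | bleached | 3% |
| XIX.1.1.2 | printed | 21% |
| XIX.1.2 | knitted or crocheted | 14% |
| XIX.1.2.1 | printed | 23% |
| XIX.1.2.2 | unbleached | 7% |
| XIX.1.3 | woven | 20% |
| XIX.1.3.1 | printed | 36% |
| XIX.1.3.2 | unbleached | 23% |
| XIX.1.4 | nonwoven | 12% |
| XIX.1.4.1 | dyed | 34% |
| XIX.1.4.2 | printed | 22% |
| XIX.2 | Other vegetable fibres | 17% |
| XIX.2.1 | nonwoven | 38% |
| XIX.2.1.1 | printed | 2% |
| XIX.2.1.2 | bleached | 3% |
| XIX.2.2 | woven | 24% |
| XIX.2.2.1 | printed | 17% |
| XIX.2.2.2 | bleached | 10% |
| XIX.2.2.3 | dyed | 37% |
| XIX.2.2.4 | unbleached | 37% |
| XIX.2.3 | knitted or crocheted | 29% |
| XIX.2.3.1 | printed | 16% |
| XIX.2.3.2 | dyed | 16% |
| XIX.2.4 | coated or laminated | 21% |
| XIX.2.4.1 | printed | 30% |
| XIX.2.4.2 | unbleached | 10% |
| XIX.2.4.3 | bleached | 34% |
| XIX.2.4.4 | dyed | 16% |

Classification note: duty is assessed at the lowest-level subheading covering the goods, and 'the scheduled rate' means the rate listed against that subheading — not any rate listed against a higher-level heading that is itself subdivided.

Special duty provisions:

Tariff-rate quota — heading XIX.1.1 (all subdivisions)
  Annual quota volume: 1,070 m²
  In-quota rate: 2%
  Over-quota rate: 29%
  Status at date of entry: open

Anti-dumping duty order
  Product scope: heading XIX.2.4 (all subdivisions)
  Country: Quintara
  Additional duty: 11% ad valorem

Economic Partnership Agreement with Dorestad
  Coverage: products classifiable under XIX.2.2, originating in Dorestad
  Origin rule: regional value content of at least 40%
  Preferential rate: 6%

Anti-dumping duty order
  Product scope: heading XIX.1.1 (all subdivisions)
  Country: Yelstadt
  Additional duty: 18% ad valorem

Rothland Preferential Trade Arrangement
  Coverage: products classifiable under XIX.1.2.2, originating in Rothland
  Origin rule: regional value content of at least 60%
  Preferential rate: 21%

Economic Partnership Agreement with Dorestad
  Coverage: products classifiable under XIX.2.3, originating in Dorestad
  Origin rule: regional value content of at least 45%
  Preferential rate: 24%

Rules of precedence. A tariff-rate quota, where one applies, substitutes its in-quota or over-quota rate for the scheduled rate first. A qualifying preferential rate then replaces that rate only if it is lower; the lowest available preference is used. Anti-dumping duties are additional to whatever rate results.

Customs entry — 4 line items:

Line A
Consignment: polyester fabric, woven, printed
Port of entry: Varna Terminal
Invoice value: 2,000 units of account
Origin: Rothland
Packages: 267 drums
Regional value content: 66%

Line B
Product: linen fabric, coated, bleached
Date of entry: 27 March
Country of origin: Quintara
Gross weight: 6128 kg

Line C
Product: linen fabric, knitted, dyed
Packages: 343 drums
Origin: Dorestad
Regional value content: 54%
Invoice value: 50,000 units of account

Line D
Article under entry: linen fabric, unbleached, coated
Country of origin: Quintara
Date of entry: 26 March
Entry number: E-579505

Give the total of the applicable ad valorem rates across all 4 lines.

118%

Line A: polyester → XIX.1; woven → XIX.1.3; printed → XIX.1.3.1. Scheduled 36%. Rothland agreement on XIX.1.2.2: XIX.1.3.1 not covered. → 36%.
Line B: linen → XIX.2; coated → XIX.2.4; bleached → XIX.2.4.3. Scheduled 34%. anti-dumping (Quintara, XIX.2.4): +11%; total 34% + 11% = 45%. → 45%.
Line C: linen → XIX.2; knitted → XIX.2.3; dyed → XIX.2.3.2. Scheduled 16%. Dorestad agreement on XIX.2.2: XIX.2.3.2 not covered; Dorestad agreement on XIX.2.3: RVC ≥ 45% → 24% available; preference 24% not lower than 16% → no reduction. → 16%.
Line D: linen → XIX.2; coated → XIX.2.4; unbleached → XIX.2.4.2. Scheduled 10%. anti-dumping (Quintara, XIX.2.4): +11%; total 10% + 11% = 21%. → 21%.
Sum: 36% + 45% + 16% + 21% = 118%.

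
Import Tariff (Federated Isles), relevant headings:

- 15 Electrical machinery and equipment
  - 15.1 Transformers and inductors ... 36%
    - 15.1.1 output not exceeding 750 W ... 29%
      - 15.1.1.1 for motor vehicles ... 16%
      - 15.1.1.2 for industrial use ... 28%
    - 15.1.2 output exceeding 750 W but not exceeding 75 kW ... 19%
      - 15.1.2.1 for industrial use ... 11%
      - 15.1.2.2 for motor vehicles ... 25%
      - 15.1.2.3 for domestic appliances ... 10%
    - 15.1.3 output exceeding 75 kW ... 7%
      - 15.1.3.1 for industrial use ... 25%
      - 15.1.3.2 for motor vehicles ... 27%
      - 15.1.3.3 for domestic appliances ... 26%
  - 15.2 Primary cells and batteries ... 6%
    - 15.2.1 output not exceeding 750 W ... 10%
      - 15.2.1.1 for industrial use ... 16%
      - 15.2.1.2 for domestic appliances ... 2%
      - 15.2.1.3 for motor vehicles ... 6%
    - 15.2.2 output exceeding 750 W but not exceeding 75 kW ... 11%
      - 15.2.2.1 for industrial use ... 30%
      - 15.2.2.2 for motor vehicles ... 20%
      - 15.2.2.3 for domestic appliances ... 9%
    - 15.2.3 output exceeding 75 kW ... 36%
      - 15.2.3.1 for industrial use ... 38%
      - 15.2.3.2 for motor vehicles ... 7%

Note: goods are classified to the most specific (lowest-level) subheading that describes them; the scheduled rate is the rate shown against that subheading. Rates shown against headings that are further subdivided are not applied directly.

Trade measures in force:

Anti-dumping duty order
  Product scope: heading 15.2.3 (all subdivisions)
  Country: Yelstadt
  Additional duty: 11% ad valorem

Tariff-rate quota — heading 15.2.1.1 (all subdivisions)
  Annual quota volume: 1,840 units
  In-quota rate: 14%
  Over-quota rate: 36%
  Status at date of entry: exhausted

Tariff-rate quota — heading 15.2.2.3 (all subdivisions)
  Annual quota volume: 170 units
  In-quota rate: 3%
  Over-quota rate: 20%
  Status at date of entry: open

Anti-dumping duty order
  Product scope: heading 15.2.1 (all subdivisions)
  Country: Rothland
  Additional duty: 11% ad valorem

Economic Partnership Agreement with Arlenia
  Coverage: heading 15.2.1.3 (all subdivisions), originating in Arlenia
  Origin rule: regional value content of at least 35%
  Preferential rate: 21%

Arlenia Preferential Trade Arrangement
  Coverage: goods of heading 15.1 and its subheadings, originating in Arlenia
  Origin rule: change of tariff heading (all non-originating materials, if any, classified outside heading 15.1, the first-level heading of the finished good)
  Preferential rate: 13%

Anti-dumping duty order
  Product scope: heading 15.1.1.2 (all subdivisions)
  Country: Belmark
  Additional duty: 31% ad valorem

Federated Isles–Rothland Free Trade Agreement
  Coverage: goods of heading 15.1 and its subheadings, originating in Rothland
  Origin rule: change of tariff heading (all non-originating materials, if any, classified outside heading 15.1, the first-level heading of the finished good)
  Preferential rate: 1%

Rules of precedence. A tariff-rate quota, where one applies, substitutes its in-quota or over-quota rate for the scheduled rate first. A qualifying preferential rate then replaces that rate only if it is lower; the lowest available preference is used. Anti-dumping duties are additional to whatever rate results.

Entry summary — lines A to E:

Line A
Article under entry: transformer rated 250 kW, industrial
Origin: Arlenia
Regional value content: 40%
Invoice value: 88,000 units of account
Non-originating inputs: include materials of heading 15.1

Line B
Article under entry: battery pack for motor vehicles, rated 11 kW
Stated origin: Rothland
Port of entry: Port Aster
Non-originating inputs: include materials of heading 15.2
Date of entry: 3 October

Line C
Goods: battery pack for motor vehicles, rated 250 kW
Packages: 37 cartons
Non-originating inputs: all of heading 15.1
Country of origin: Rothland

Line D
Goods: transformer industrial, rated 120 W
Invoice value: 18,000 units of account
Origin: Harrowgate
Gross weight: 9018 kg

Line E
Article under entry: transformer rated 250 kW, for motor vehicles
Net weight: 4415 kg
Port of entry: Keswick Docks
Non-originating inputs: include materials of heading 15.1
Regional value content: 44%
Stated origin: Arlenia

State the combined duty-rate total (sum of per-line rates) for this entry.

107%

Line A: transformer → 15.1; rated 250 kW → 15.1.3; industrial → 15.1.3.1. Scheduled 25%. Arlenia agreement on 15.2.1.3: 15.1.3.1 not covered; Arlenia agreement on 15.1: CTH not met. → 25%.
Line B: battery pack → 15.2; rated 11 kW → 15.2.2; for motor vehicles → 15.2.2.2. Scheduled 20%. Rothland agreement on 15.1: 15.2.2.2 not covered. → 20%.
Line C: battery pack → 15.2; rated 250 kW → 15.2.3; for motor vehicles → 15.2.3.2. Scheduled 7%. Rothland agreement on 15.1: 15.2.3.2 not covered. → 7%.
Line D: transformer → 15.1; rated 120 W → 15.1.1; industrial → 15.1.1.2. Scheduled 28%. No special measure applies. → 28%.
Line E: transformer → 15.1; rated 250 kW → 15.1.3; for motor vehicles → 15.1.3.2. Scheduled 27%. Arlenia agreement on 15.2.1.3: 15.1.3.2 not covered; Arlenia agreement on 15.1: CTH not met. → 27%.
Sum: 25% + 20% + 7% + 28% + 27% = 107%.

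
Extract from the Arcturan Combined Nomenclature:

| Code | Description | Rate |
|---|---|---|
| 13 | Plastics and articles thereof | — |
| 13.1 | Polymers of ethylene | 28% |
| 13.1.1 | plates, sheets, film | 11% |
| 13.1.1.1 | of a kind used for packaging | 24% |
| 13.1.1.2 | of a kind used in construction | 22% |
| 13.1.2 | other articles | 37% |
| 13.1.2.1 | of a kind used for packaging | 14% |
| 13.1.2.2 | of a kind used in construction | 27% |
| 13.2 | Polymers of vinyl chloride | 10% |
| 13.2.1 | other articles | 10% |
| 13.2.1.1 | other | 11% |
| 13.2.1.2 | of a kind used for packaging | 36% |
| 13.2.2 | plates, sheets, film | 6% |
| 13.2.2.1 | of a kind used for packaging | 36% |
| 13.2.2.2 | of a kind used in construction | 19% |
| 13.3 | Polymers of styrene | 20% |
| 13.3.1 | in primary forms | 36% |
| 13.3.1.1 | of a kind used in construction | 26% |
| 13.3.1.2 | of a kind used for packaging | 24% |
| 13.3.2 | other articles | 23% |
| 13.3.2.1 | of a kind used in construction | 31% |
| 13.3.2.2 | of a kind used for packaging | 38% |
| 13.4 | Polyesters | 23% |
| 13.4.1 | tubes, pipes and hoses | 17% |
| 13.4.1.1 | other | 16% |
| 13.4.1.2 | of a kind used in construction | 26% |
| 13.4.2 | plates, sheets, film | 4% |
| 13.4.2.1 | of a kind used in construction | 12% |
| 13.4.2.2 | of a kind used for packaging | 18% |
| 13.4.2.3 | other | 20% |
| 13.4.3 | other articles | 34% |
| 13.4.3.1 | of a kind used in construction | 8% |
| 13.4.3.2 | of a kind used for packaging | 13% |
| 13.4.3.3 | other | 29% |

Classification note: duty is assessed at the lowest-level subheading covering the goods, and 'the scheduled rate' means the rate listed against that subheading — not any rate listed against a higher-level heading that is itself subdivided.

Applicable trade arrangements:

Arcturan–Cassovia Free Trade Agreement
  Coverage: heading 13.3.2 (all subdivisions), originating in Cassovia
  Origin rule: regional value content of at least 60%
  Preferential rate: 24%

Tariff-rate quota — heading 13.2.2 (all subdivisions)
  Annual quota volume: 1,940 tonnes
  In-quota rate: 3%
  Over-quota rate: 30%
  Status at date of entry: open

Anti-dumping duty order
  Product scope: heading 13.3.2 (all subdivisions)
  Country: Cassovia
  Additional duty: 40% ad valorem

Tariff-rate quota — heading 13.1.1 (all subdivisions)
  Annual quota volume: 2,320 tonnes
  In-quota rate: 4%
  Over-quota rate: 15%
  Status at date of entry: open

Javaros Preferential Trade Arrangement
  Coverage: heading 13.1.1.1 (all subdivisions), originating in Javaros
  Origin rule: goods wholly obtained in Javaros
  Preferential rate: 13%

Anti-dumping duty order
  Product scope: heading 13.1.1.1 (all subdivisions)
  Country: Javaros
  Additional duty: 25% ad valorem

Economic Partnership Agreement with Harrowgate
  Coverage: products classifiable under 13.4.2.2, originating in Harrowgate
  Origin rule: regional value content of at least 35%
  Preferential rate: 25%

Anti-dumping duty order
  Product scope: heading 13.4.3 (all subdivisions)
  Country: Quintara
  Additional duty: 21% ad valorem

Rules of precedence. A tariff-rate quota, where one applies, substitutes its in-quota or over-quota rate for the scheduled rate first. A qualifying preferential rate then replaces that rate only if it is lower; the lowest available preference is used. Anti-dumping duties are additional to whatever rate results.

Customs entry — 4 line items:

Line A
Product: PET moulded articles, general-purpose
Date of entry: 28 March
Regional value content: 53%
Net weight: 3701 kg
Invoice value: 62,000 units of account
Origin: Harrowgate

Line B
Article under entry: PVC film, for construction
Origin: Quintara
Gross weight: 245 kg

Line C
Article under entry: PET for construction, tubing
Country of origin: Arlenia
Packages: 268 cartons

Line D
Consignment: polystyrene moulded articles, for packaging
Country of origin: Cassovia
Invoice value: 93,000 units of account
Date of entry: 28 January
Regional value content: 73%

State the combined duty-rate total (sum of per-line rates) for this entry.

122%

Line A: PET → 13.4; moulded articles → 13.4.3; general-purpose → 13.4.3.3. Scheduled 29%. Harrowgate agreement on 13.4.2.2: 13.4.3.3 not covered. → 29%.
Line B: PVC → 13.2; film → 13.2.2; for construction → 13.2.2.2. Scheduled 19%. quota on 13.2.2 open → in-quota 3%. → 3%.
Line C: PET → 13.4; tubing → 13.4.1; for construction → 13.4.1.2. Scheduled 26%. No special measure applies. → 26%.
Line D: polystyrene → 13.3; moulded articles → 13.3.2; for packaging → 13.3.2.2. Scheduled 38%. Cassovia agreement on 13.3.2: RVC ≥ 60% → 24% available; preferential 24%; anti-dumping (Cassovia, 13.3.2): +40%; total 24% + 40% = 64%. → 64%.
Sum: 29% + 3% + 26% + 64% = 122%.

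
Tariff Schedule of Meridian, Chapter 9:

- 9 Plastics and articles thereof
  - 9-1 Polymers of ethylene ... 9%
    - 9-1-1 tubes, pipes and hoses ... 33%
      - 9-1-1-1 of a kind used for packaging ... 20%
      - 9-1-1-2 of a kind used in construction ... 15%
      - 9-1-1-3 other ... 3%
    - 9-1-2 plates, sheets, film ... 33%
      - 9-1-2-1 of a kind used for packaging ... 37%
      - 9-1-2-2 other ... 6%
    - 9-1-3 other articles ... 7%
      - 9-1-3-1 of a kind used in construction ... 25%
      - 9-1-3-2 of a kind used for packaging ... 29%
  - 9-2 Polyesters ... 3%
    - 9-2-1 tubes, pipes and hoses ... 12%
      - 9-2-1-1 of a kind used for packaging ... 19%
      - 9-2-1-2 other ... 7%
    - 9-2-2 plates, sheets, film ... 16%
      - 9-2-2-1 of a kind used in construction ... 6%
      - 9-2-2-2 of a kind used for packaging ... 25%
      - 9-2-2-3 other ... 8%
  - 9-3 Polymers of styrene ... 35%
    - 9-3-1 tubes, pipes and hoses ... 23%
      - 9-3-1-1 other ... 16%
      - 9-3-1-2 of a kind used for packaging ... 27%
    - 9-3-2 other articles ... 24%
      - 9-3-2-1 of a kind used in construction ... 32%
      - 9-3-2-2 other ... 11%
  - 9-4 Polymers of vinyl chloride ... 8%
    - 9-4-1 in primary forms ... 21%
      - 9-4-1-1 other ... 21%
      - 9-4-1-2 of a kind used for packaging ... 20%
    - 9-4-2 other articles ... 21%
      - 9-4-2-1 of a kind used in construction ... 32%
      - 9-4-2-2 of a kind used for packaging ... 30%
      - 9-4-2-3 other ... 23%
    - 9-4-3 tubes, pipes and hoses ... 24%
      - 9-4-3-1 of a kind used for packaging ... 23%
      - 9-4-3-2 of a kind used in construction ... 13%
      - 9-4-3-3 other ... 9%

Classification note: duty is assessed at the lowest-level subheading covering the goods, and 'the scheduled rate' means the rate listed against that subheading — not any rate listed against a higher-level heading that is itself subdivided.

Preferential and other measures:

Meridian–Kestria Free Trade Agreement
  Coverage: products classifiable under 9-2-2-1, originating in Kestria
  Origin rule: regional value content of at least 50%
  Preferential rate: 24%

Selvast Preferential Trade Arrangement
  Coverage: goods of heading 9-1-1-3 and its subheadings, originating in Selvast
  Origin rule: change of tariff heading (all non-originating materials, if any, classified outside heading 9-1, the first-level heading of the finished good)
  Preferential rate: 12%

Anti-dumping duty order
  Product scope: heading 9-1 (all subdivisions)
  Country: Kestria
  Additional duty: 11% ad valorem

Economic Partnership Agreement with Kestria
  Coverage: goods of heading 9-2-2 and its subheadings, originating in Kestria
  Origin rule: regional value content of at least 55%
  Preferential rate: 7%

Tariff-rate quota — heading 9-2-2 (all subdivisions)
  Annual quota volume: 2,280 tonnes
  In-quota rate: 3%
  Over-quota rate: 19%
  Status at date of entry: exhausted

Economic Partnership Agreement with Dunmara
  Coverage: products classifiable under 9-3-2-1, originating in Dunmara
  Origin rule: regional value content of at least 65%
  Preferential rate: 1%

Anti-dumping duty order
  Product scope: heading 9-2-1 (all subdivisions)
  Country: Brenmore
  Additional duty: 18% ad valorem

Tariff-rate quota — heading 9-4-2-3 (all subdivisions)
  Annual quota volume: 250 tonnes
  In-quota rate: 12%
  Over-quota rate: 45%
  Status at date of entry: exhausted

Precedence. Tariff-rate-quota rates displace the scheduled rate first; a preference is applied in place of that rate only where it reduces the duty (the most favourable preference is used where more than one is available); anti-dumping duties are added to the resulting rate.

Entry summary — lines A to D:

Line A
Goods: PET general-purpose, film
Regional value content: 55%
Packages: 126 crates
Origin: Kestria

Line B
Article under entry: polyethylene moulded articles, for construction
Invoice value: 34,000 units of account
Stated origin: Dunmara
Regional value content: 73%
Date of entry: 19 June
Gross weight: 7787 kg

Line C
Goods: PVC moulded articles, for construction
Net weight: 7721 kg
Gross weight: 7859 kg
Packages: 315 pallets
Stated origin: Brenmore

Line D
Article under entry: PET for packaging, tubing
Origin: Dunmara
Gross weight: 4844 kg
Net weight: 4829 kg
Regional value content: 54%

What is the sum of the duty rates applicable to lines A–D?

Line A: PET → 9-2; film → 9-2-2; general-purpose → 9-2-2-3. Scheduled 8%. quota on 9-2-2 exhausted → over-quota 19%; Kestria agreement on 9-2-2-1: 9-2-2-3 not covered; Kestria agreement on 9-2-2: RVC ≥ 55% → 7% available; preferential 7%. → 7%.
Line B: polyethylene → 9-1; moulded articles → 9-1-3; for construction → 9-1-3-1. Scheduled 25%. Dunmara agreement on 9-3-2-1: 9-1-3-1 not covered. → 25%.
Line C: PVC → 9-4; moulded articles → 9-4-2; for construction → 9-4-2-1. Scheduled 32%. No special measure applies. → 32%.
Line D: PET → 9-2; tubing → 9-2-1; for packaging → 9-2-1-1. Scheduled 19%. Dunmara agreement on 9-3-2-1: 9-2-1-1 not covered. → 19%.
Sum: 7% + 25% + 32% + 19% = 83%.

83%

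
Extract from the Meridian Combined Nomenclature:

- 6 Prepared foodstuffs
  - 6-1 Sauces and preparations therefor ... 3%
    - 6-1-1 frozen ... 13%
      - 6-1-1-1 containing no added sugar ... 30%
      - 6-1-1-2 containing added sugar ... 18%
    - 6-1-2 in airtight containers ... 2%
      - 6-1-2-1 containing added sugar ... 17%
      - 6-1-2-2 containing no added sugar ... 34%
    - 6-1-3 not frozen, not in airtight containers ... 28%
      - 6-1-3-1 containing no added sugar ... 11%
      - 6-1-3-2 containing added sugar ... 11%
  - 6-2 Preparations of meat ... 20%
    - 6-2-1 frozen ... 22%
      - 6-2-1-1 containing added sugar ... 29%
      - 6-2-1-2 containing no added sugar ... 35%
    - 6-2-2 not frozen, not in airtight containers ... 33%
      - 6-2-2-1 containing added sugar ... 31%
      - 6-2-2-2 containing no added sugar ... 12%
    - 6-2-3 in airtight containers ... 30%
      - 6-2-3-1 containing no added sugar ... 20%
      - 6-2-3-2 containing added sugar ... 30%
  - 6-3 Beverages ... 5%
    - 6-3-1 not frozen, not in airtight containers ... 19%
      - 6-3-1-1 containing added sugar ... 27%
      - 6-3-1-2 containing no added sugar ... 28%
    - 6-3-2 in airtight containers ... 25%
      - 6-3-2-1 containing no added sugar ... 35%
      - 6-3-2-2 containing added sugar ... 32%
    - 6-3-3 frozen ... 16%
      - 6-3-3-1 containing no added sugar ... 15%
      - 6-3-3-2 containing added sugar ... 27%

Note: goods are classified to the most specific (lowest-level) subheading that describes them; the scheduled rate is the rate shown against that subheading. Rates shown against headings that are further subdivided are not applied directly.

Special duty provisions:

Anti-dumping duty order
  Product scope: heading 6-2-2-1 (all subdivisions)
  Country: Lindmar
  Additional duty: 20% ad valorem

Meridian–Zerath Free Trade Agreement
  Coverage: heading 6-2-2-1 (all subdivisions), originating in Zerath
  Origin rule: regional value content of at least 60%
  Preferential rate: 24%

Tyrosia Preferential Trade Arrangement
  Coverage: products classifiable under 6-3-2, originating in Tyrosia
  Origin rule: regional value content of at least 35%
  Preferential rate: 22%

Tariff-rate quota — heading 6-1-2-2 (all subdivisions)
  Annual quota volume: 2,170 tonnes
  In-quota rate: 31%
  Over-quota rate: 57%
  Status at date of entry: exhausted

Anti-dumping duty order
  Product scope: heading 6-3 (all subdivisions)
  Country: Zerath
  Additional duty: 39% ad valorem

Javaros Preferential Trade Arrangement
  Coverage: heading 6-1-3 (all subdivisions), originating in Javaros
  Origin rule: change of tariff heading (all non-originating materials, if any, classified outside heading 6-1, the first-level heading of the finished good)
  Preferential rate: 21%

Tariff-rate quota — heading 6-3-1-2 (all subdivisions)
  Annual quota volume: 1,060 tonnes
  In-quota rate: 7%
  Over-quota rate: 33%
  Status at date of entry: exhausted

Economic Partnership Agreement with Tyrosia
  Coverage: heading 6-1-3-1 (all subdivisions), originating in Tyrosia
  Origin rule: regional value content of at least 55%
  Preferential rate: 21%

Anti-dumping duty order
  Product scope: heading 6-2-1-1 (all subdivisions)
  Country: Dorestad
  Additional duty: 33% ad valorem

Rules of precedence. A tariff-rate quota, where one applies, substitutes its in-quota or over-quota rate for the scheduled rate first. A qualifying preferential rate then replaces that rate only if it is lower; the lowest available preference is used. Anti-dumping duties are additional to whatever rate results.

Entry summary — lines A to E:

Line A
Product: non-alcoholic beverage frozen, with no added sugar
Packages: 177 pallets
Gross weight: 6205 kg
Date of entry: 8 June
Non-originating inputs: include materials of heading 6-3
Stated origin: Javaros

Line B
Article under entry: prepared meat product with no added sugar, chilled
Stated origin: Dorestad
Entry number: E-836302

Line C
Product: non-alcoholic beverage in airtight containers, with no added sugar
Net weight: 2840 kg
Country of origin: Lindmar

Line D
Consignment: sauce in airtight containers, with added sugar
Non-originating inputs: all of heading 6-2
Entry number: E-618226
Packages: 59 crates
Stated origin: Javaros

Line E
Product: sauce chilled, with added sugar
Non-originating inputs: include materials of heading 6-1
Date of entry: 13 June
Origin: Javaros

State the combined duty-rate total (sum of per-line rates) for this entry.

90%

Line A: non-alcoholic beverage → 6-3; frozen → 6-3-3; with no added sugar → 6-3-3-1. Scheduled 15%. Javaros agreement on 6-1-3: 6-3-3-1 not covered. → 15%.
Line B: prepared meat product → 6-2; chilled → 6-2-2; with no added sugar → 6-2-2-2. Scheduled 12%. No special measure applies. → 12%.
Line C: non-alcoholic beverage → 6-3; in airtight containers → 6-3-2; with no added sugar → 6-3-2-1. Scheduled 35%. No special measure applies. → 35%.
Line D: sauce → 6-1; in airtight containers → 6-1-2; with added sugar → 6-1-2-1. Scheduled 17%. Javaros agreement on 6-1-3: 6-1-2-1 not covered. → 17%.
Line E: sauce → 6-1; chilled → 6-1-3; with added sugar → 6-1-3-2. Scheduled 11%. Javaros agreement on 6-1-3: CTH not met. → 11%.
Sum: 15% + 12% + 35% + 17% + 11% = 90%.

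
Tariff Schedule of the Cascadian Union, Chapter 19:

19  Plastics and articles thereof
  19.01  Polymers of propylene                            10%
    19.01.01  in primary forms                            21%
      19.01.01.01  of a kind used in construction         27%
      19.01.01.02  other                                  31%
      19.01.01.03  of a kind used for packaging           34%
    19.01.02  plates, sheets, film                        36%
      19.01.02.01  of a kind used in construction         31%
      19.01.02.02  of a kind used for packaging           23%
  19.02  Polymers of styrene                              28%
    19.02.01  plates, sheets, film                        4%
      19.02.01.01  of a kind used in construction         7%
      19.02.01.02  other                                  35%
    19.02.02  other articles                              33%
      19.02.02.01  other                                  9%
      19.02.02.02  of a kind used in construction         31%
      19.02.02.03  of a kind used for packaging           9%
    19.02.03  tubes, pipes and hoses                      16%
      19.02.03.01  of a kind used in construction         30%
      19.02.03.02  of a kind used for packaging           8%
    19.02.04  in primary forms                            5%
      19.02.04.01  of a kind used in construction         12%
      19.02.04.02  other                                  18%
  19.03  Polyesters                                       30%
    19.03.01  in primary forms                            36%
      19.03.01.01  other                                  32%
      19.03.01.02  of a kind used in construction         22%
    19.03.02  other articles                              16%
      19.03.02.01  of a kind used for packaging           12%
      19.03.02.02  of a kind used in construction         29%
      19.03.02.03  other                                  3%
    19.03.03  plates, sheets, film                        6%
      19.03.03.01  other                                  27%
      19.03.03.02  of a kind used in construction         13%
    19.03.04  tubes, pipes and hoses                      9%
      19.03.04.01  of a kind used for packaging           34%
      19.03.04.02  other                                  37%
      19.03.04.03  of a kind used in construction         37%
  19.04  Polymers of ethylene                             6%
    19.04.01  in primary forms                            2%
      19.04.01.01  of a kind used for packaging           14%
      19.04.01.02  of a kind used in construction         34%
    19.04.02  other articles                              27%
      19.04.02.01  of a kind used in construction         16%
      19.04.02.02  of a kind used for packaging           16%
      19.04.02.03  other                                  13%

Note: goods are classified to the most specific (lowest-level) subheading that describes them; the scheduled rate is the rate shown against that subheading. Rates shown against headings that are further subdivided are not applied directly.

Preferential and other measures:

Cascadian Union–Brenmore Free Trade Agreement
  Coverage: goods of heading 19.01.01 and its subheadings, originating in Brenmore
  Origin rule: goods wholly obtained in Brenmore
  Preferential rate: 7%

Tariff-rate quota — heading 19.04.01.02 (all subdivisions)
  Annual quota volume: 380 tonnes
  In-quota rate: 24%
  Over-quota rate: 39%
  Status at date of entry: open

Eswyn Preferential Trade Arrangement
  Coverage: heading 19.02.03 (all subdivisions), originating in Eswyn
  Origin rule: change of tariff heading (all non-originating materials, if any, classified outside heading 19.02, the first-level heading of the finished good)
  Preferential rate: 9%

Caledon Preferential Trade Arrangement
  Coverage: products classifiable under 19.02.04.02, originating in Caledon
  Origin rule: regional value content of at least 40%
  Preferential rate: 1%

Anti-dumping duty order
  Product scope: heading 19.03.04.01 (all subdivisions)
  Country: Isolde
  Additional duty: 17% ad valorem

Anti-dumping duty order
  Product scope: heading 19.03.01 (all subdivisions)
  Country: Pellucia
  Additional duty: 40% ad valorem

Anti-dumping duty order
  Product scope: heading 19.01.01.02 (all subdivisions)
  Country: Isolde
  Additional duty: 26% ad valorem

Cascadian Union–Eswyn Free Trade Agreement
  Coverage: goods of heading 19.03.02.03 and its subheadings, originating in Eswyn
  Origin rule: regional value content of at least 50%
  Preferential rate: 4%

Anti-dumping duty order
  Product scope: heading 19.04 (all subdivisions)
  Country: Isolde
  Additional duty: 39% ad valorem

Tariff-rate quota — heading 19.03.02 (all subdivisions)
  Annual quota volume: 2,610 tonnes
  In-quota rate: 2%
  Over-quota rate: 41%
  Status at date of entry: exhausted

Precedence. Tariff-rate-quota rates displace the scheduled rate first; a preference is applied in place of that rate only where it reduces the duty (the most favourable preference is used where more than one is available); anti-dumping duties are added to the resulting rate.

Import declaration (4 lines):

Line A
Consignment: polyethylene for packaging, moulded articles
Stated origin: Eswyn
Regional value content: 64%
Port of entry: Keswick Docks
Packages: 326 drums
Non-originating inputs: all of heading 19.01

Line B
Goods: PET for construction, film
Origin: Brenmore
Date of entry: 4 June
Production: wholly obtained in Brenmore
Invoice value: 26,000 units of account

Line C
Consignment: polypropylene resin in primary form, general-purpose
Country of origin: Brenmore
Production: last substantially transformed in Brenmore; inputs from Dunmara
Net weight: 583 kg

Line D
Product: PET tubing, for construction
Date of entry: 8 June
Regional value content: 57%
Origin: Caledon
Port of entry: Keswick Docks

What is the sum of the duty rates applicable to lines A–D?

Line A: polyethylene → 19.04; moulded articles → 19.04.02; for packaging → 19.04.02.02. Scheduled 16%. Eswyn agreement on 19.02.03: 19.04.02.02 not covered; Eswyn agreement on 19.03.02.03: 19.04.02.02 not covered. → 16%.
Line B: PET → 19.03; film → 19.03.03; for construction → 19.03.03.02. Scheduled 13%. Brenmore agreement on 19.01.01: 19.03.03.02 not covered. → 13%.
Line C: polypropylene → 19.01; resin in primary form → 19.01.01; general-purpose → 19.01.01.02. Scheduled 31%. Brenmore agreement on 19.01.01: not wholly obtained. → 31%.
Line D: PET → 19.03; tubing → 19.03.04; for construction → 19.03.04.03. Scheduled 37%. Caledon agreement on 19.02.04.02: 19.03.04.03 not covered. → 37%.
Sum: 16% + 13% + 31% + 37% = 97%.

97%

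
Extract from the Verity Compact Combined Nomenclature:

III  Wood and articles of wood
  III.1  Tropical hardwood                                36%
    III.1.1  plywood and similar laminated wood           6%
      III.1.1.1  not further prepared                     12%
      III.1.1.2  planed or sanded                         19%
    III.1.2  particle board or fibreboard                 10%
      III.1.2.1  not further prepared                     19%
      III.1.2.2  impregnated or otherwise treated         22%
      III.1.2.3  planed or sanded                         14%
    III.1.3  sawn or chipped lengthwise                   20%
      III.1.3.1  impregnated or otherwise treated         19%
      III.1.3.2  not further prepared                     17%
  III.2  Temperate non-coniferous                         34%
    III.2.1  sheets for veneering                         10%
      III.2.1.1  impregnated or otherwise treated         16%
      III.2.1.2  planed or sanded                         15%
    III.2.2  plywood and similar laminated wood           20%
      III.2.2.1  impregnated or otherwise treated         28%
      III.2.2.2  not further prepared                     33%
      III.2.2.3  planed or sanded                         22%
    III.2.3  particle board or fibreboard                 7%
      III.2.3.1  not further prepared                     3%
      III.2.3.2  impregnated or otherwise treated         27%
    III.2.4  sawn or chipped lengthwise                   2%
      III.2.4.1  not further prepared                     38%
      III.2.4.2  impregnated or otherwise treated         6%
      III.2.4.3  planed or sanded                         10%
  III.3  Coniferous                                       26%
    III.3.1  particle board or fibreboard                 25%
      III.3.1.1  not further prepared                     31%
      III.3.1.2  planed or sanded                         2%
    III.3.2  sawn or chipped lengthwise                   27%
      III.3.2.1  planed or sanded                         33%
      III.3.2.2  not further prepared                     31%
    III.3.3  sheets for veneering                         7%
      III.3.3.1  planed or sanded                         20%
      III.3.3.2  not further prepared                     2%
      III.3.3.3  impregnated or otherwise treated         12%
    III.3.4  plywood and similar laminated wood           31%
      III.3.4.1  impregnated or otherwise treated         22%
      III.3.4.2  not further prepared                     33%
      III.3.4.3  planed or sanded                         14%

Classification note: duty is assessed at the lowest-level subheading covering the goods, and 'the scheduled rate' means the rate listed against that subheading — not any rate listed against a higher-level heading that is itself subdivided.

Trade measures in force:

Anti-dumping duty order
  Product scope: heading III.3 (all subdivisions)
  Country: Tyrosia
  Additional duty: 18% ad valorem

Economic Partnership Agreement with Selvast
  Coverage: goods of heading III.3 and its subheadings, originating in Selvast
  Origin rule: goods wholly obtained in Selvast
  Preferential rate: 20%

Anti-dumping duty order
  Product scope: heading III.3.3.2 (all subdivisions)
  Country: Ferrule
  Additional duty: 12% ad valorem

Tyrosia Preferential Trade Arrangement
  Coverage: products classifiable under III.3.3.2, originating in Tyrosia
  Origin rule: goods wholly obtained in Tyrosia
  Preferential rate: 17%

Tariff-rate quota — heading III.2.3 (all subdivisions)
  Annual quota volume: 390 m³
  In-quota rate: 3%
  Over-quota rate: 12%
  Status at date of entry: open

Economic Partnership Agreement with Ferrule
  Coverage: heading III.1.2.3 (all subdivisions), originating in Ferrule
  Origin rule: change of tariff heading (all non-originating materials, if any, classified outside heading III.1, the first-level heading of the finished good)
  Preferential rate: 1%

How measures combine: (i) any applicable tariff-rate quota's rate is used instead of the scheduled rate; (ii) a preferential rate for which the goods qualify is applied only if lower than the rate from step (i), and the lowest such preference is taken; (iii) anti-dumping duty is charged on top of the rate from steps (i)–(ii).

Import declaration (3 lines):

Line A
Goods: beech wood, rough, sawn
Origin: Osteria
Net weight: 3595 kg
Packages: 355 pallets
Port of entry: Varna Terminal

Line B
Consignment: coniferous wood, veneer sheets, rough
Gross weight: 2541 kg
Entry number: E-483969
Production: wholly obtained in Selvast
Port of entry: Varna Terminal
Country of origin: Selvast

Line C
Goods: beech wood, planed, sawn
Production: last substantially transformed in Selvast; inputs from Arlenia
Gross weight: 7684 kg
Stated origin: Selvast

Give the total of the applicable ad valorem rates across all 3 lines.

50%

Line A: beech → III.2; sawn → III.2.4; rough → III.2.4.1. Scheduled 38%. No special measure applies. → 38%.
Line B: coniferous → III.3; veneer sheets → III.3.3; rough → III.3.3.2. Scheduled 2%. Selvast agreement on III.3: wholly obtained → 20% available; preference 20% not lower than 2% → no reduction. → 2%.
Line C: beech → III.2; sawn → III.2.4; planed → III.2.4.3. Scheduled 10%. Selvast agreement on III.3: III.2.4.3 not covered. → 10%.
Sum: 38% + 2% + 10% = 50%.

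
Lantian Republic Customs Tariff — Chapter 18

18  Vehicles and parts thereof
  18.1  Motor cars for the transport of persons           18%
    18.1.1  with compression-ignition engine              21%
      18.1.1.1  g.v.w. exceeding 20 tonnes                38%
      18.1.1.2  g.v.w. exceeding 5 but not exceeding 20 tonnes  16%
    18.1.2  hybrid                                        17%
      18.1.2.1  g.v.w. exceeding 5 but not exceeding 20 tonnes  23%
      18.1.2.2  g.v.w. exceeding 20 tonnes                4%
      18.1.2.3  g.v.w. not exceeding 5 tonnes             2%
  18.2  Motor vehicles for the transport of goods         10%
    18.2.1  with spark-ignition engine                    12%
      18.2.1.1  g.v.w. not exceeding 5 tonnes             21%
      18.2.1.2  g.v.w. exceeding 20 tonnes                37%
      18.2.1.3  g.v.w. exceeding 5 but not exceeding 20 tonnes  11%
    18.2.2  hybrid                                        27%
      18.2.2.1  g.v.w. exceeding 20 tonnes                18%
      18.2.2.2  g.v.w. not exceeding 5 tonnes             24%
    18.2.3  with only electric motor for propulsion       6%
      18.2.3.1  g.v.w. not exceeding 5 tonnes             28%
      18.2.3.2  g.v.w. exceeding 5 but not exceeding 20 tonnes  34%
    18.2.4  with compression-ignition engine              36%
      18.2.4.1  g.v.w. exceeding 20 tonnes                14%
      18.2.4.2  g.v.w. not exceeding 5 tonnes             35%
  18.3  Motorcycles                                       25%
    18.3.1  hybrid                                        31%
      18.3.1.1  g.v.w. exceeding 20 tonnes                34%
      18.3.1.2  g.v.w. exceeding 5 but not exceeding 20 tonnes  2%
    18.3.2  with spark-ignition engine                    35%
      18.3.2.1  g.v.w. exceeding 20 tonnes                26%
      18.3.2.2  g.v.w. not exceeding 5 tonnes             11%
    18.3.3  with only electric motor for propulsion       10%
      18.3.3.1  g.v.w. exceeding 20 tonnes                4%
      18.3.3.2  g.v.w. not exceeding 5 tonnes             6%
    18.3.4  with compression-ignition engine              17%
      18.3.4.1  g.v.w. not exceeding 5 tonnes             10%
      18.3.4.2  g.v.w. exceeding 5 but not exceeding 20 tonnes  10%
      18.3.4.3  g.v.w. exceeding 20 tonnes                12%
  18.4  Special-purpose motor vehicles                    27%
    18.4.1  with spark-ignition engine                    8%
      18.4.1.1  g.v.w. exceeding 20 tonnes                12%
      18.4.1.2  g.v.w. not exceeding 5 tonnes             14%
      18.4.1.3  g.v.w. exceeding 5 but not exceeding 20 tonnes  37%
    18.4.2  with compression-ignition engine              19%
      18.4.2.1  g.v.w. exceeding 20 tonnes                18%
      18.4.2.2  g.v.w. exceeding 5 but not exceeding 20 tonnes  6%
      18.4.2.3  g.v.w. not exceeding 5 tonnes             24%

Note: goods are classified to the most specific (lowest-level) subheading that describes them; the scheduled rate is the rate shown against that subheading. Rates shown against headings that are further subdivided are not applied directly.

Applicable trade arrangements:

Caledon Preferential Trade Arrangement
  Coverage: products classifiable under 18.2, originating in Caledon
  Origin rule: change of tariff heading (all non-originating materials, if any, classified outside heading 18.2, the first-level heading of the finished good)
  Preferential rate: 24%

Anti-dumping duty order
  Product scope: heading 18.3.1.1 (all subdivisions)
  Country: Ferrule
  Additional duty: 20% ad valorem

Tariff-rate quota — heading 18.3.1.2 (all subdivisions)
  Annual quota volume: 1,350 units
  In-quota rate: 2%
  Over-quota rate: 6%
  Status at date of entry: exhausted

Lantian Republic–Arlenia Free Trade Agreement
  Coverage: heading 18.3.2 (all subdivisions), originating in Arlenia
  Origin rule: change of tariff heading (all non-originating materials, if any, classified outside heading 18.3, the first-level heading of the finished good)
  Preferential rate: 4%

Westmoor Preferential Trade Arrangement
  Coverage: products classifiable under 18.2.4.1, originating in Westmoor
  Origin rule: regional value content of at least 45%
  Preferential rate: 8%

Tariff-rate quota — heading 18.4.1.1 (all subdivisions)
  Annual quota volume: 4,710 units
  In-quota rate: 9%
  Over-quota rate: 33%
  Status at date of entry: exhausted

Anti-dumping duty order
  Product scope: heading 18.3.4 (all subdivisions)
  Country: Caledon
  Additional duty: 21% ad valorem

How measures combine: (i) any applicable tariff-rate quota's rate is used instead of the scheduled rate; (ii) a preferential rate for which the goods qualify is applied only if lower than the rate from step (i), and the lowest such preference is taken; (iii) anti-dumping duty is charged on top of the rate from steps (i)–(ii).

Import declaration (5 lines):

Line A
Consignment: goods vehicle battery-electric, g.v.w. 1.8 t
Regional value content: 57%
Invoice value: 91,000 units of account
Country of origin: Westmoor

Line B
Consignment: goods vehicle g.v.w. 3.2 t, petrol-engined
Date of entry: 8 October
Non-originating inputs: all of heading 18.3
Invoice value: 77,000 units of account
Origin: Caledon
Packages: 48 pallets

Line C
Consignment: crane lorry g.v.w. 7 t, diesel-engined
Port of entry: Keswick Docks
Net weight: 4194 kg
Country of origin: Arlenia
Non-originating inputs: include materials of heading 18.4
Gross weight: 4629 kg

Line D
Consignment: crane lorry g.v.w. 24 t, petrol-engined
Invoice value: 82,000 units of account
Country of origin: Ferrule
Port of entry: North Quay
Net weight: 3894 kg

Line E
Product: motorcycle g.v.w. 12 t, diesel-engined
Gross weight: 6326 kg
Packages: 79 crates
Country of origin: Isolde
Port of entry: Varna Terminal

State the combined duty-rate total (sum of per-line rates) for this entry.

Line A: goods vehicle → 18.2; battery-electric → 18.2.3; g.v.w. 1.8 t → 18.2.3.1. Scheduled 28%. Westmoor agreement on 18.2.4.1: 18.2.3.1 not covered. → 28%.
Line B: goods vehicle → 18.2; petrol-engined → 18.2.1; g.v.w. 3.2 t → 18.2.1.1. Scheduled 21%. Caledon agreement on 18.2: CTH met → 24% available; preference 24% not lower than 21% → no reduction. → 21%.
Line C: crane lorry → 18.4; diesel-engined → 18.4.2; g.v.w. 7 t → 18.4.2.2. Scheduled 6%. Arlenia agreement on 18.3.2: 18.4.2.2 not covered. → 6%.
Line D: crane lorry → 18.4; petrol-engined → 18.4.1; g.v.w. 24 t → 18.4.1.1. Scheduled 12%. quota on 18.4.1.1 exhausted → over-quota 33%. → 33%.
Line E: motorcycle → 18.3; diesel-engined → 18.3.4; g.v.w. 12 t → 18.3.4.2. Scheduled 10%. No special measure applies. → 10%.
Sum: 28% + 21% + 6% + 33% + 10% = 98%.

98%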